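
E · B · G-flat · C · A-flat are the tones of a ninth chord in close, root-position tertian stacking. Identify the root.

A-flat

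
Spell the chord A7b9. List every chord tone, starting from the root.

A7b9 is a dominant seventh flat nine built on A.
root → A
3rd (major 3rd) → C#
5th (perfect 5th) → E
7th (minor 7th) → G
9th (minor 9th) → Bb

A, C#, E, G, Bb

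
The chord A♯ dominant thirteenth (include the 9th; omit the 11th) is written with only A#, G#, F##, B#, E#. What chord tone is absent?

C##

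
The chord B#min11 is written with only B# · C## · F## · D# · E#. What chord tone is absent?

A#

B#min11 = B#, D#, F##, A#, C##, E#. The voicing lacks the 7th (minor 7th), A#.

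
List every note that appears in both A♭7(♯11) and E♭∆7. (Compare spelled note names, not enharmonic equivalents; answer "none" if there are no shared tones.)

Eb  D

A♭7(♯11) = Ab, C, Eb, Gb, D.
E♭∆7 = Eb, G, Bb, D.
Shared: Eb, D.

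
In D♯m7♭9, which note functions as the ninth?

Root of D♯m7♭9 = D#. The 9th is a minor 9th: D# up a minor 9th → E.

E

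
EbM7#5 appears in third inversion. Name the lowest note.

D

EbM7#5 = Eb–G–B–D. Third inversion → seventh in the bass = D.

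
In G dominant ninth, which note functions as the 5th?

Root of G dominant ninth = G. The 5th is a perfect 5th: G up a perfect 5th → D.

D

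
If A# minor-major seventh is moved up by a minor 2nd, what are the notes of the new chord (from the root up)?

B – D – F-sharp – A-sharp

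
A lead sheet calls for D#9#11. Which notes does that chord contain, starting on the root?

D#, F##, A#, C#, E#, G##

D#9#11: dominant ninth sharp eleven on D#.
D# — root
F## — major 3rd
A# — perfect 5th
C# — minor 7th
E# — major 9th
G## — augmented 11th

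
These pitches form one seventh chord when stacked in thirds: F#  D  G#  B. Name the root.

G#

Arranged so that each adjacent pair is a third by letter name: G# – B – D – F#.
The bottom of that stack, G#, is the root (this is G# half-diminished seventh).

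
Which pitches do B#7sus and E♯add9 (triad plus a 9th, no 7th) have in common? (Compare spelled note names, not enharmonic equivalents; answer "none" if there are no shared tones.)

B# – E# – F##

B#7sus: B# E# F## A#
E♯add9: E# G## B# F##
Common to both → B#, E#, F##.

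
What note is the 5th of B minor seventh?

F♯

Root of B minor seventh = B. The 5th is a perfect 5th: B up a perfect 5th → F♯.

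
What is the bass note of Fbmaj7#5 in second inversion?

Fbmaj7#5 = Fb–Ab–C–Eb. Second inversion → fifth in the bass = C.

C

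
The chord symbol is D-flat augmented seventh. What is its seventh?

D-flat augmented seventh is built on Db; its 7th is a minor 7th above the root.
A seventh above D uses the letter C, and the minor 7th above Db is Cb.

Cb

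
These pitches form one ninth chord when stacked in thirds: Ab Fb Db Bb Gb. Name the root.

Arranged so that each adjacent pair is a third by letter name: Gb – Bb – Db – Fb – Ab.
The bottom of that stack, Gb, is the root (this is Gb dominant ninth).

Gb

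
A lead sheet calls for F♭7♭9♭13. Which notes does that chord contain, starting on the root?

Fb, Ab, Cb, Ebb, Gbb, Dbb

F♭7♭9♭13: dominant seventh flat nine flat thirteen on Fb.
- root: Fb
- major 3rd: Ab
- perfect 5th: Cb
- minor 7th: Ebb
- minor 9th: Gbb
- minor 13th: Dbb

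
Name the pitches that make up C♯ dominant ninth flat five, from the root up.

C♯ dominant ninth flat five: dominant ninth flat five on C#.
- root: C#
- major 3rd: E#
- diminished 5th: G
- minor 7th: B
- major 9th: D#

C#  E#  G  B  D#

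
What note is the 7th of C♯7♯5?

Root of C♯7♯5 = C♯. The 7th is a minor 7th: C♯ up a minor 7th → B.

B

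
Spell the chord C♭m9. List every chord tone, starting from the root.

C♭m9: minor ninth on Cb.
Cb — root
Ebb — minor 3rd
Gb — perfect 5th
Bbb — minor 7th
Db — major 9th

Cb Ebb Gb Bbb Db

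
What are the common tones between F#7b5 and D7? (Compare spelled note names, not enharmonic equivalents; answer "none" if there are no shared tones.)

F#7b5: F# A# C E
D7: D F# A C
Common to both → F#, C.

F#  C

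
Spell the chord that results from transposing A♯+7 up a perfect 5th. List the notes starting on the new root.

A# up a perfect 5th → E#. New chord: E# augmented seventh.
- root: E#
- major 3rd: G##
- augmented 5th: B##
- minor 7th: D#

E#, G##, B##, D#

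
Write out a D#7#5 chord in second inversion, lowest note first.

In root position, D#7#5 is D#–F##–A##–C#.
Second inversion puts the fifth (A##) in the bass.

A##  C#  D#  F##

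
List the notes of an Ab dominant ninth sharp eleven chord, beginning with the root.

A♭ – C – E♭ – G♭ – B♭ – D

Ab dominant ninth sharp eleven: dominant ninth sharp eleven on A♭.
Root: A♭
Major 3rd (3rd): C
Perfect 5th (5th): E♭
Minor 7th (7th): G♭
Major 9th (9th): B♭
Augmented 11th (11th): D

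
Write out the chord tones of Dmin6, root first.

Dmin6 is a minor sixth built on D.
D — root
F — minor 3rd
A — perfect 5th
B — major 6th

D, F, A, B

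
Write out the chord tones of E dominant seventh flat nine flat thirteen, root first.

E dominant seventh flat nine flat thirteen is a dominant seventh flat nine flat thirteen built on E.
- root: E
- major 3rd: G-sharp
- perfect 5th: B
- minor 7th: D
- minor 9th: F
- minor 13th: C

E G-sharp B D F C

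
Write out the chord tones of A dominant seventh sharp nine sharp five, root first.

A, C#, E#, G, B#

A dominant seventh sharp nine sharp five is a dominant seventh sharp nine sharp five built on A.
- root: A
- major 3rd: C#
- augmented 5th: E#
- minor 7th: G
- augmented 9th: B#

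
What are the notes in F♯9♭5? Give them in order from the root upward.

F♯9♭5: dominant ninth flat five on F#.
root → F#
3rd (major 3rd) → A#
5th (diminished 5th) → C
7th (minor 7th) → E
9th (major 9th) → G#

F# – A# – C – E – G#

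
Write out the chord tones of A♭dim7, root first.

A♭dim7: diminished seventh on A♭.
root → A♭
3rd (minor 3rd) → C♭
5th (diminished 5th) → E𝄫
7th (diminished 7th) → G𝄫

A♭  C♭  E𝄫  G𝄫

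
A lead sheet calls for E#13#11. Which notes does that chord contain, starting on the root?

E#, G##, B#, D#, F##, A##, C##

E#13#11: dominant thirteenth sharp eleven on E#.
Root: E#
Major 3rd (3rd): G##
Perfect 5th (5th): B#
Minor 7th (7th): D#
Major 9th (9th): F##
Augmented 11th (11th): A##
Major 13th (13th): C##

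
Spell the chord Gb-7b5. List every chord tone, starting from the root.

Root Gb, quality half-diminished seventh:
- root: Gb
- minor 3rd: Bbb
- diminished 5th: Dbb
- minor 7th: Fb

Gb, Bbb, Dbb, Fb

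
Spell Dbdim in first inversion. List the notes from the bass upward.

Fb, Abb, Db

In root position, Dbdim is Db–Fb–Abb.
First inversion puts the third (Fb) in the bass.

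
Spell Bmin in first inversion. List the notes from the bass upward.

D F♯ B

Bmin = B–D–F♯; first inversion → third (D) lowest.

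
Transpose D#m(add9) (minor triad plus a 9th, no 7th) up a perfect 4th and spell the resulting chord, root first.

G#  B  D#  A#

Transposed root: D# → G# (perfect 4th up). So we spell G# minor added-ninth:
root → G#
3rd (minor 3rd) → B
5th (perfect 5th) → D#
9th (major 9th) → A#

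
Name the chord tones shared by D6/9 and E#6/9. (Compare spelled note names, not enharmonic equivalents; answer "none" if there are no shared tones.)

none

D6/9: D F♯ A B E
E#6/9: E♯ G𝄪 B♯ C𝄪 F𝄪
Common to both → none.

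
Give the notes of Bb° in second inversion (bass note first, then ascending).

In root position, Bb° is Bb–Db–Fb.
Second inversion puts the fifth (Fb) in the bass.

Fb  Bb  Db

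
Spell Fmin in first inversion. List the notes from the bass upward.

Ab – C – F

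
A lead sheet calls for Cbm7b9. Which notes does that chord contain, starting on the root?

Cb, Ebb, Gb, Bbb, Dbb

Cbm7b9 is a minor seventh flat nine built on Cb.
Cb — root
Ebb — minor 3rd
Gb — perfect 5th
Bbb — minor 7th
Dbb — minor 9th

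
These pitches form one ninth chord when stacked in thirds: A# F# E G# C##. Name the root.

F#

Stacking in thirds gives F# – A# – C## – E – G#, so F# is the root — F# dominant ninth sharp five.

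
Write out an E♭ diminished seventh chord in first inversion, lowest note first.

In root position, E♭ diminished seventh is E♭–G♭–B𝄫–D𝄫.
First inversion puts the third (G♭) in the bass.

G♭, B𝄫, D𝄫, E♭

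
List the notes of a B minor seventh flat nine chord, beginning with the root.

B – D – F-sharp – A – C

Root B, quality minor seventh flat nine:
B — root
D — minor 3rd
F-sharp — perfect 5th
A — minor 7th
C — minor 9th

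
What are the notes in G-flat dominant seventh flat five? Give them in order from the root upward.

Root G-flat, quality dominant seventh flat five:
root → G-flat
3rd (major 3rd) → B-flat
5th (diminished 5th) → D-double-flat
7th (minor 7th) → F-flat

G-flat, B-flat, D-double-flat, F-flat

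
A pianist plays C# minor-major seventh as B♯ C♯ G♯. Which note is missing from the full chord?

E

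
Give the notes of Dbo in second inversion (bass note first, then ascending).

A𝄫  D♭  F♭

Dbo = D♭–F♭–A𝄫; second inversion → fifth (A𝄫) lowest.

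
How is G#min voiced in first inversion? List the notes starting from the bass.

In root position, G#min is G♯–B–D♯.
First inversion puts the third (B) in the bass.

B D♯ G♯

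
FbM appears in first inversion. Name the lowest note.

Ab

FbM in root position is Fb–Ab–Cb.
First inversion places the third in the bass, which is Ab.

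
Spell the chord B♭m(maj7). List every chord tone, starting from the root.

B♭m(maj7): minor-major seventh on Bb.
- root: Bb
- minor 3rd: Db
- perfect 5th: F
- major 7th: A

Bb, Db, F, A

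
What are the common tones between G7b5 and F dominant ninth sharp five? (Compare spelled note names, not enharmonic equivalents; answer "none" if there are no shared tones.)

G7b5 = G, B, Db, F.
F dominant ninth sharp five = F, A, C#, Eb, G.
Shared: G, F.

G F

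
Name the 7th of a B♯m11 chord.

A♯

B♯m11 is built on B♯; its 7th is a minor 7th above the root.
A seventh above B uses the letter A, and the minor 7th above B♯ is A♯.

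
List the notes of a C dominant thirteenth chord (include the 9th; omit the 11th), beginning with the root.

C dominant thirteenth: dominant thirteenth on C.
root → C
3rd (major 3rd) → E
5th (perfect 5th) → G
7th (minor 7th) → B-flat
9th (major 9th) → D
13th (major 13th) → A

C, E, G, B-flat, D, A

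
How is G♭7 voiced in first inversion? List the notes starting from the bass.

Bb, Db, Fb, Gb

G♭7 = Gb–Bb–Db–Fb; first inversion → third (Bb) lowest.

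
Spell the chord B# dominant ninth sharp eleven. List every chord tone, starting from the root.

B♯, D𝄪, F𝄪, A♯, C𝄪, E𝄪

B# dominant ninth sharp eleven: dominant ninth sharp eleven on B♯.
B♯ — root
D𝄪 — major 3rd
F𝄪 — perfect 5th
A♯ — minor 7th
C𝄪 — major 9th
E𝄪 — augmented 11th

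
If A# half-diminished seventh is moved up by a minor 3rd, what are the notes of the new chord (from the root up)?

C# E G B

Transposed root: A# → C# (minor 3rd up). So we spell C# half-diminished seventh:
root → C#
3rd (minor 3rd) → E
5th (diminished 5th) → G
7th (minor 7th) → B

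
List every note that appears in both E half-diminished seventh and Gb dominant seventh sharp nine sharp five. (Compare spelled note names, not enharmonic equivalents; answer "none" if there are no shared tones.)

B-flat  D

E half-diminished seventh: E G B-flat D
Gb dominant seventh sharp nine sharp five: G-flat B-flat D F-flat A
Common to both → B-flat, D.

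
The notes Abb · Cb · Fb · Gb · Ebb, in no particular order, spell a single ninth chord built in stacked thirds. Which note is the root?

Fb

Arranged so that each adjacent pair is a third by letter name: Fb – Abb – Cb – Ebb – Gb.
The bottom of that stack, Fb, is the root (this is Fb minor ninth).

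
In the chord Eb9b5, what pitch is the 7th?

Root of Eb9b5 = Eb. The 7th is a minor 7th: Eb up a minor 7th → Db.

Db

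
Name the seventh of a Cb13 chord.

Root of Cb13 = Cb. The 7th is a minor 7th: Cb up a minor 7th → Bbb.

Bbb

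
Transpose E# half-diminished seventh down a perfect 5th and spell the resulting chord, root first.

A perfect 5th down from E-sharp is A-sharp, so the new chord is A-sharp half-diminished seventh.
- root: A-sharp
- minor 3rd: C-sharp
- diminished 5th: E
- minor 7th: G-sharp

A-sharp – C-sharp – E – G-sharp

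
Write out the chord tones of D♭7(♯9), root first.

D♭7(♯9): dominant seventh sharp nine on Db.
Root: Db
Major 3rd (3rd): F
Perfect 5th (5th): Ab
Minor 7th (7th): Cb
Augmented 9th (9th): E

Db, F, Ab, Cb, E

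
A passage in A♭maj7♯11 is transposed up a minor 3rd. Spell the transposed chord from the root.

Cb – Eb – Gb – Bb – F

A minor 3rd up from Ab is Cb, so the new chord is Cb major seventh sharp eleven.
Cb — root
Eb — major 3rd
Gb — perfect 5th
Bb — major 7th
F — augmented 11th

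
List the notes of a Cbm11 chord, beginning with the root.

Cb, Ebb, Gb, Bbb, Db, Fb

Cbm11 is a minor eleventh built on Cb.
root → Cb
3rd (minor 3rd) → Ebb
5th (perfect 5th) → Gb
7th (minor 7th) → Bbb
9th (major 9th) → Db
11th (perfect 11th) → Fb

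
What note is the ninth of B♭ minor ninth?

C

B♭ minor ninth is built on B-flat; its 9th is a major 9th above the root.
A second above B uses the letter C, and the major 9th above B-flat is C.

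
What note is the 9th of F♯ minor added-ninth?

G♯

F♯ minor added-ninth is built on F♯; its 9th is a major 9th above the root.
A second above F uses the letter G, and the major 9th above F♯ is G♯.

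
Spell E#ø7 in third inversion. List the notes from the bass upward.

D#, E#, G#, B

In root position, E#ø7 is E#–G#–B–D#.
Third inversion puts the seventh (D#) in the bass.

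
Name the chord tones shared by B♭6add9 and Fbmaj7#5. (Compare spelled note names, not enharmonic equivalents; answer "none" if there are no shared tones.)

C

B♭6add9 = Bb, D, F, G, C.
Fbmaj7#5 = Fb, Ab, C, Eb.
Shared: C.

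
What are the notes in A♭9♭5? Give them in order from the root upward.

Ab  C  Ebb  Gb  Bb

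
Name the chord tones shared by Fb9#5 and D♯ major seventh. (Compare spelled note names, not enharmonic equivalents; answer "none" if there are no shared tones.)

none

Fb9#5: F♭ A♭ C E𝄫 G♭
D♯ major seventh: D♯ F𝄪 A♯ C𝄪
Common to both → none.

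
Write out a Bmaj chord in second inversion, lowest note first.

F# – B – D#

Bmaj = B–D#–F#; second inversion → fifth (F#) lowest.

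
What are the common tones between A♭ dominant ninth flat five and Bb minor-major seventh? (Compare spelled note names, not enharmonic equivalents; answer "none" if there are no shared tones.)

A♭ dominant ninth flat five: A-flat C E-double-flat G-flat B-flat
Bb minor-major seventh: B-flat D-flat F A
Common to both → B-flat.

B-flat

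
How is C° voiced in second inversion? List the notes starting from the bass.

C° = C–Eb–Gb; second inversion → fifth (Gb) lowest.

Gb, C, Eb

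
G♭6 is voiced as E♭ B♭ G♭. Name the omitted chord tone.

D♭

The full G♭6 chord is G♭, B♭, D♭, E♭.
Comparing with the voicing, the perfect 5th (5th) — D♭ — is absent.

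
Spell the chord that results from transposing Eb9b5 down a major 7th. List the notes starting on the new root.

F♭ A♭ C𝄫 E𝄫 G♭

Transposed root: E♭ → F♭ (major 7th down). So we spell F♭ dominant ninth flat five:
root → F♭
3rd (major 3rd) → A♭
5th (diminished 5th) → C𝄫
7th (minor 7th) → E𝄫
9th (major 9th) → G♭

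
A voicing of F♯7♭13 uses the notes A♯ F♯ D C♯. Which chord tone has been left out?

E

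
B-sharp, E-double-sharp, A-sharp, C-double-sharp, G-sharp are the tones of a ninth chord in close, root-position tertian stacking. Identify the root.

Arranged so that each adjacent pair is a third by letter name: A-sharp – C-double-sharp – E-double-sharp – G-sharp – B-sharp.
The bottom of that stack, A-sharp, is the root (this is A-sharp dominant ninth sharp five).

A-sharp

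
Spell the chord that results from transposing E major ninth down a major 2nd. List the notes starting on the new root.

A major 2nd down from E is D, so the new chord is D major ninth.
- root: D
- major 3rd: F#
- perfect 5th: A
- major 7th: C#
- major 9th: E

D, F#, A, C#, E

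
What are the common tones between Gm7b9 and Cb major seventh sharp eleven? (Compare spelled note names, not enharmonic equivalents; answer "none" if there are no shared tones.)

Bb – F

Gm7b9 = G, Bb, D, F, Ab.
Cb major seventh sharp eleven = Cb, Eb, Gb, Bb, F.
Shared: Bb, F.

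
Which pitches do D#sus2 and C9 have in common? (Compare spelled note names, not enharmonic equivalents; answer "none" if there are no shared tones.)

none

D#sus2: D♯ E♯ A♯
C9: C E G B♭ D
Common to both → none.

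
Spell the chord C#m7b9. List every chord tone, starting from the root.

C#m7b9: minor seventh flat nine on C#.
- root: C#
- minor 3rd: E
- perfect 5th: G#
- minor 7th: B
- minor 9th: D

C# E G# B D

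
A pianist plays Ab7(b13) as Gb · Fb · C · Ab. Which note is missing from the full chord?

Eb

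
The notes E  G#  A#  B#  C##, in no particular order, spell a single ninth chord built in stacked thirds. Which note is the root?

A#

Stacking in thirds gives A# – C## – E – G# – B#, so A# is the root — A# dominant ninth flat five.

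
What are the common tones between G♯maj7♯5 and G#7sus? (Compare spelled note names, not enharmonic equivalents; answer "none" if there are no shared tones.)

G♯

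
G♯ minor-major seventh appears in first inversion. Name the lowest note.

B

G♯ minor-major seventh in root position is G#–B–D#–F##.
First inversion places the third in the bass, which is B.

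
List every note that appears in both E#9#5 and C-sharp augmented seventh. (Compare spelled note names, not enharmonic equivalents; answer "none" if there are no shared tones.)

E#9#5: E♯ G𝄪 B𝄪 D♯ F𝄪
C-sharp augmented seventh: C♯ E♯ G𝄪 B
Common to both → E♯, G𝄪.

E♯  G𝄪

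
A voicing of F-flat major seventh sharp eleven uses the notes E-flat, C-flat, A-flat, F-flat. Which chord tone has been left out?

B-flat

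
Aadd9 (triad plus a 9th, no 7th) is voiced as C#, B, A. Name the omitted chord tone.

E

Aadd9 = A, C#, E, B. The voicing lacks the 5th (perfect 5th), E.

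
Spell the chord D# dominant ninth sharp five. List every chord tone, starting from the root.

D-sharp, F-double-sharp, A-double-sharp, C-sharp, E-sharp

Root D-sharp, quality dominant ninth sharp five:
root → D-sharp
3rd (major 3rd) → F-double-sharp
5th (augmented 5th) → A-double-sharp
7th (minor 7th) → C-sharp
9th (major 9th) → E-sharp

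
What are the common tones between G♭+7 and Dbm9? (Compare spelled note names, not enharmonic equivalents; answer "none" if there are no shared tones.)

Fb

G♭+7: Gb Bb D Fb
Dbm9: Db Fb Ab Cb Eb
Common to both → Fb.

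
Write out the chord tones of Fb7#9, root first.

Fb, Ab, Cb, Ebb, G

Fb7#9 is a dominant seventh sharp nine built on Fb.
- root: Fb
- major 3rd: Ab
- perfect 5th: Cb
- minor 7th: Ebb
- augmented 9th: G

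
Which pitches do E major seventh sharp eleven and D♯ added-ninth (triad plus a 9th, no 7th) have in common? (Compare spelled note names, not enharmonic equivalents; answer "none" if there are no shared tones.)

D-sharp – A-sharp

E major seventh sharp eleven: E G-sharp B D-sharp A-sharp
D♯ added-ninth: D-sharp F-double-sharp A-sharp E-sharp
Common to both → D-sharp, A-sharp.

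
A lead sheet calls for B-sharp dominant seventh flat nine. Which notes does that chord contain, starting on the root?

B♯  D𝄪  F𝄪  A♯  C♯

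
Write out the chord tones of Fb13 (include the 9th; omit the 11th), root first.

Fb – Ab – Cb – Ebb – Gb – Db

Root Fb, quality dominant thirteenth:
Fb — root
Ab — major 3rd
Cb — perfect 5th
Ebb — minor 7th
Gb — major 9th
Db — major 13th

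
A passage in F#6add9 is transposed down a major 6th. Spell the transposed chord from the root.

A – C# – E – F# – B

A major 6th down from F# is A, so the new chord is A six-nine.
- root: A
- major 3rd: C#
- perfect 5th: E
- major 6th: F#
- major 9th: B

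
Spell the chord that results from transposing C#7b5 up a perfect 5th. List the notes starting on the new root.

G#, B#, D, F#

A perfect 5th up from C# is G#, so the new chord is G# dominant seventh flat five.
root → G#
3rd (major 3rd) → B#
5th (diminished 5th) → D
7th (minor 7th) → F#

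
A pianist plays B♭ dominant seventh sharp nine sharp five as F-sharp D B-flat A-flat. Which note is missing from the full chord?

C-sharp

The full B♭ dominant seventh sharp nine sharp five chord is B-flat, D, F-sharp, A-flat, C-sharp.
Comparing with the voicing, the augmented 9th (9th) — C-sharp — is absent.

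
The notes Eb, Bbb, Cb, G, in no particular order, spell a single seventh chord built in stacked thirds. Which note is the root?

Cb

Arranged so that each adjacent pair is a third by letter name: Cb – Eb – G – Bbb.
The bottom of that stack, Cb, is the root (this is Cb augmented seventh).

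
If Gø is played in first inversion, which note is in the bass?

Gø in root position is G–Bb–Db–F.
First inversion places the third in the bass, which is Bb.

Bb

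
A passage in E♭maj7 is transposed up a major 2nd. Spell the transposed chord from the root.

F – A – C – E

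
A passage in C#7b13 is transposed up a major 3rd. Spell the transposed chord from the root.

Transposed root: C♯ → E♯ (major 3rd up). So we spell E♯ dominant seventh flat thirteen:
E♯ — root
G𝄪 — major 3rd
B♯ — perfect 5th
D♯ — minor 7th
C♯ — minor 13th

E♯ G𝄪 B♯ D♯ C♯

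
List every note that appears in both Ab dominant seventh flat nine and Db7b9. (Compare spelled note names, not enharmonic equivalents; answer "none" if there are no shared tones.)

Ab dominant seventh flat nine: A♭ C E♭ G♭ B𝄫
Db7b9: D♭ F A♭ C♭ E𝄫
Common to both → A♭.

A♭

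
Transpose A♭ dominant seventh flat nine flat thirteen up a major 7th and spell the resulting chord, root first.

A major 7th up from A-flat is G, so the new chord is G dominant seventh flat nine flat thirteen.
- root: G
- major 3rd: B
- perfect 5th: D
- minor 7th: F
- minor 9th: A-flat
- minor 13th: E-flat

G  B  D  F  A-flat  E-flat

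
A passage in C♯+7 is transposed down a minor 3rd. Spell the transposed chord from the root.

A#  C##  E##  G#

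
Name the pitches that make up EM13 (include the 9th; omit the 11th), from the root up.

EM13 is a major thirteenth built on E.
root → E
3rd (major 3rd) → G#
5th (perfect 5th) → B
7th (major 7th) → D#
9th (major 9th) → F#
13th (major 13th) → C#

E  G#  B  D#  F#  C#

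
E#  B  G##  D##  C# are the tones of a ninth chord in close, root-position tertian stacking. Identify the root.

C#

Arranged so that each adjacent pair is a third by letter name: C# – E# – G## – B – D##.
The bottom of that stack, C#, is the root (this is C# dominant seventh sharp nine sharp five).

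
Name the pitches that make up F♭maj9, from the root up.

Fb Ab Cb Eb Gb

F♭maj9: major ninth on Fb.
Fb — root
Ab — major 3rd
Cb — perfect 5th
Eb — major 7th
Gb — major 9th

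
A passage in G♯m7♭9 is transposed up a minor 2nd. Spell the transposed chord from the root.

Transposed root: G# → A (minor 2nd up). So we spell A minor seventh flat nine:
- root: A
- minor 3rd: C
- perfect 5th: E
- minor 7th: G
- minor 9th: Bb

A  C  E  G  Bb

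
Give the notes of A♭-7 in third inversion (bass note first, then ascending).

Gb, Ab, Cb, Eb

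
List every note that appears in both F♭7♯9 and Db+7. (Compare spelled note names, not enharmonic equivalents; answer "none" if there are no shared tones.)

F♭7♯9: Fb Ab Cb Ebb G
Db+7: Db F A Cb
Common to both → Cb.

Cb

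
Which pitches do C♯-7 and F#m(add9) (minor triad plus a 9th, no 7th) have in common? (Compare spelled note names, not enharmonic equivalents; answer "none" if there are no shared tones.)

C♯-7 = C#, E, G#, B.
F#m(add9) = F#, A, C#, G#.
Shared: C#, G#.

C# – G#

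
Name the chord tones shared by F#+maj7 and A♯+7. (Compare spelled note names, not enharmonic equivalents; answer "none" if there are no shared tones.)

F#+maj7 = F♯, A♯, C𝄪, E♯.
A♯+7 = A♯, C𝄪, E𝄪, G♯.
Shared: A♯, C𝄪.

A♯  C𝄪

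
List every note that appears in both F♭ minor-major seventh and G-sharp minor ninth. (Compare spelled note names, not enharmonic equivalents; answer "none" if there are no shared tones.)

none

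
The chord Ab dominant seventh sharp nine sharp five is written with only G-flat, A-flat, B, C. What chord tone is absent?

The full Ab dominant seventh sharp nine sharp five chord is A-flat, C, E, G-flat, B.
Comparing with the voicing, the augmented 5th (5th) — E — is absent.

E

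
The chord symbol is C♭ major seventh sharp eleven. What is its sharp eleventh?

Root of C♭ major seventh sharp eleven = C-flat. The 11th is an augmented 11th: C-flat up an augmented 11th → F.

F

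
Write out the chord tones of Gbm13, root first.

G♭ – B𝄫 – D♭ – F♭ – A♭ – C♭ – E♭

Root G♭, quality minor thirteenth:
- root: G♭
- minor 3rd: B𝄫
- perfect 5th: D♭
- minor 7th: F♭
- major 9th: A♭
- perfect 11th: C♭
- major 13th: E♭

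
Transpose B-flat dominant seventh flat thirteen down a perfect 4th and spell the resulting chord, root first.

B-flat down a perfect 4th → F. New chord: F dominant seventh flat thirteen.
- root: F
- major 3rd: A
- perfect 5th: C
- minor 7th: E-flat
- minor 13th: D-flat

F, A, C, E-flat, D-flat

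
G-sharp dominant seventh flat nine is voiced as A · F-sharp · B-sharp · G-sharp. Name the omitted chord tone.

G-sharp dominant seventh flat nine = G-sharp, B-sharp, D-sharp, F-sharp, A. The voicing lacks the 5th (perfect 5th), D-sharp.

D-sharp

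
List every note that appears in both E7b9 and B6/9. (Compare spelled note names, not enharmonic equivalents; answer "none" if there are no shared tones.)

E7b9: E G# B D F
B6/9: B D# F# G# C#
Common to both → G#, B.

G#, B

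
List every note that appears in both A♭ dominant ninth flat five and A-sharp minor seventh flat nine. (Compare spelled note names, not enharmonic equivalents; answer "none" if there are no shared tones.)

A♭ dominant ninth flat five = A-flat, C, E-double-flat, G-flat, B-flat.
A-sharp minor seventh flat nine = A-sharp, C-sharp, E-sharp, G-sharp, B.
Shared: none.

none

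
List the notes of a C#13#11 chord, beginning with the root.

C#13#11: dominant thirteenth sharp eleven on C#.
- root: C#
- major 3rd: E#
- perfect 5th: G#
- minor 7th: B
- major 9th: D#
- augmented 11th: F##
- major 13th: A#

C# E# G# B D# F## A#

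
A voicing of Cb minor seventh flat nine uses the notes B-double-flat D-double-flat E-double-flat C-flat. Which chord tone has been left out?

Cb minor seventh flat nine = C-flat, E-double-flat, G-flat, B-double-flat, D-double-flat. The voicing lacks the 5th (perfect 5th), G-flat.

G-flat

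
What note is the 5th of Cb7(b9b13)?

Cb7(b9b13) is built on Cb; its 5th is a perfect 5th above the root.
A fifth above C uses the letter G, and the perfect 5th above Cb is Gb.

Gb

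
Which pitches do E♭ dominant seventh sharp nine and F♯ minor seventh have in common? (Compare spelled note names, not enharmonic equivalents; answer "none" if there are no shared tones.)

F-sharp

E♭ dominant seventh sharp nine: E-flat G B-flat D-flat F-sharp
F♯ minor seventh: F-sharp A C-sharp E
Common to both → F-sharp.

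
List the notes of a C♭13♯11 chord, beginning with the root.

Cb Eb Gb Bbb Db F Ab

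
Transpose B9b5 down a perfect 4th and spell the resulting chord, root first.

F#, A#, C, E, G#

A perfect 4th down from B is F#, so the new chord is F# dominant ninth flat five.
Root: F#
Major 3rd (3rd): A#
Diminished 5th (5th): C
Minor 7th (7th): E
Major 9th (9th): G#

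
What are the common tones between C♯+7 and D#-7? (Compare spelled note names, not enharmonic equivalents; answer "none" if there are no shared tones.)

C♯+7: C# E# G## B
D#-7: D# F# A# C#
Common to both → C#.

C#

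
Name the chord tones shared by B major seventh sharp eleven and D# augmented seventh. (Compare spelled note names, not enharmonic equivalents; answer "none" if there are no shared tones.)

D-sharp

B major seventh sharp eleven = B, D-sharp, F-sharp, A-sharp, E-sharp.
D# augmented seventh = D-sharp, F-double-sharp, A-double-sharp, C-sharp.
Shared: D-sharp.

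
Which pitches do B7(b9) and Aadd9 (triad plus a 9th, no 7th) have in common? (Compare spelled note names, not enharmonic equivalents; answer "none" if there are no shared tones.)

B7(b9) = B, D#, F#, A, C.
Aadd9 = A, C#, E, B.
Shared: B, A.

B, A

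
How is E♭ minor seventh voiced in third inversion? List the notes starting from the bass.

Db Eb Gb Bb

E♭ minor seventh = Eb–Gb–Bb–Db; third inversion → seventh (Db) lowest.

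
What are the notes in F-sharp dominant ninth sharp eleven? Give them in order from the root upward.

F-sharp dominant ninth sharp eleven: dominant ninth sharp eleven on F-sharp.
root → F-sharp
3rd (major 3rd) → A-sharp
5th (perfect 5th) → C-sharp
7th (minor 7th) → E
9th (major 9th) → G-sharp
11th (augmented 11th) → B-sharp

F-sharp, A-sharp, C-sharp, E, G-sharp, B-sharp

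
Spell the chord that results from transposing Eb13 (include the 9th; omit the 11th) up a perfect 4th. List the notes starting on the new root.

A♭ – C – E♭ – G♭ – B♭ – F

E♭ up a perfect 4th → A♭. New chord: A♭ dominant thirteenth.
root → A♭
3rd (major 3rd) → C
5th (perfect 5th) → E♭
7th (minor 7th) → G♭
9th (major 9th) → B♭
13th (major 13th) → F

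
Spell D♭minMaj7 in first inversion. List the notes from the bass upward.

In root position, D♭minMaj7 is Db–Fb–Ab–C.
First inversion puts the third (Fb) in the bass.

Fb  Ab  C  Db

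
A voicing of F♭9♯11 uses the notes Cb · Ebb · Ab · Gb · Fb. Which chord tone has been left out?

Bb

The full F♭9♯11 chord is Fb, Ab, Cb, Ebb, Gb, Bb.
Comparing with the voicing, the augmented 11th (11th) — Bb — is absent.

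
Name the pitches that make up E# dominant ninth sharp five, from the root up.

Root E#, quality dominant ninth sharp five:
root → E#
3rd (major 3rd) → G##
5th (augmented 5th) → B##
7th (minor 7th) → D#
9th (major 9th) → F##

E#  G##  B##  D#  F##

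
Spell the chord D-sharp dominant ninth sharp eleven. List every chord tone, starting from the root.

D-sharp, F-double-sharp, A-sharp, C-sharp, E-sharp, G-double-sharp

D-sharp dominant ninth sharp eleven: dominant ninth sharp eleven on D-sharp.
root → D-sharp
3rd (major 3rd) → F-double-sharp
5th (perfect 5th) → A-sharp
7th (minor 7th) → C-sharp
9th (major 9th) → E-sharp
11th (augmented 11th) → G-double-sharp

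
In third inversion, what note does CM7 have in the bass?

CM7 = C–E–G–B. Third inversion → seventh in the bass = B.

B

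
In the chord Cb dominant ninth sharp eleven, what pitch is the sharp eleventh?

F

Root of Cb dominant ninth sharp eleven = Cb. The 11th is an augmented 11th: Cb up an augmented 11th → F.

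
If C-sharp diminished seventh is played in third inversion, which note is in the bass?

B-flat

C-sharp diminished seventh = C-sharp–E–G–B-flat. Third inversion → seventh in the bass = B-flat.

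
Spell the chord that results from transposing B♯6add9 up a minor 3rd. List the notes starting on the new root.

A minor 3rd up from B# is D#, so the new chord is D# six-nine.
Root: D#
Major 3rd (3rd): F##
Perfect 5th (5th): A#
Major 6th (6th): B#
Major 9th (9th): E#

D#  F##  A#  B#  E#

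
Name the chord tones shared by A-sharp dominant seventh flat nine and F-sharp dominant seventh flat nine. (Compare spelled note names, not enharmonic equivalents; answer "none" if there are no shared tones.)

A#

A-sharp dominant seventh flat nine: A# C## E# G# B
F-sharp dominant seventh flat nine: F# A# C# E G
Common to both → A#.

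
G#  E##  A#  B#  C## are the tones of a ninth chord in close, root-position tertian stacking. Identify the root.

A#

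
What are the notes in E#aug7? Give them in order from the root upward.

E♯ G𝄪 B𝄪 D♯

E#aug7 is an augmented seventh built on E♯.
Root: E♯
Major 3rd (3rd): G𝄪
Augmented 5th (5th): B𝄪
Minor 7th (7th): D♯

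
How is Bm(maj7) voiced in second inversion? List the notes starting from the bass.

F# A# B D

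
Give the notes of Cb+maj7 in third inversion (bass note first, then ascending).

Cb+maj7 = Cb–Eb–G–Bb; third inversion → seventh (Bb) lowest.

Bb  Cb  Eb  G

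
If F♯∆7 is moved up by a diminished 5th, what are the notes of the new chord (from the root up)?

C E G B

A diminished 5th up from F♯ is C, so the new chord is C major seventh.
root → C
3rd (major 3rd) → E
5th (perfect 5th) → G
7th (major 7th) → B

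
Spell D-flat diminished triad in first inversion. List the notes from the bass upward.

In root position, D-flat diminished triad is D-flat–F-flat–A-double-flat.
First inversion puts the third (F-flat) in the bass.

F-flat, A-double-flat, D-flat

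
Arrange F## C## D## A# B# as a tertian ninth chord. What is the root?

Arranged so that each adjacent pair is a third by letter name: B# – D## – F## – A# – C##.
The bottom of that stack, B#, is the root (this is B# dominant ninth).

B#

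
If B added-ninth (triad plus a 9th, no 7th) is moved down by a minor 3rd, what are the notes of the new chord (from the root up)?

G-sharp  B-sharp  D-sharp  A-sharp

Transposed root: B → G-sharp (minor 3rd down). So we spell G-sharp added-ninth:
G-sharp — root
B-sharp — major 3rd
D-sharp — perfect 5th
A-sharp — major 9th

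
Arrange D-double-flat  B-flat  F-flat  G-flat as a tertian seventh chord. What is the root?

G-flat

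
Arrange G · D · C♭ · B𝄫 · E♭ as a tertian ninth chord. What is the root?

Stacking in thirds gives C♭ – E♭ – G – B𝄫 – D, so C♭ is the root — C♭ dominant seventh sharp nine sharp five.

C♭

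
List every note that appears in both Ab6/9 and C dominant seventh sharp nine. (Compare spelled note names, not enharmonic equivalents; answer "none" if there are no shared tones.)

C  Bb

Ab6/9 = Ab, C, Eb, F, Bb.
C dominant seventh sharp nine = C, E, G, Bb, D#.
Shared: C, Bb.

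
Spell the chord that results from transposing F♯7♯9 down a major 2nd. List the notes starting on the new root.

E G# B D F##

Transposed root: F# → E (major 2nd down). So we spell E dominant seventh sharp nine:
root → E
3rd (major 3rd) → G#
5th (perfect 5th) → B
7th (minor 7th) → D
9th (augmented 9th) → F##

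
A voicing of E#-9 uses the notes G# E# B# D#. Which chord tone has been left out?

The full E#-9 chord is E#, G#, B#, D#, F##.
Comparing with the voicing, the major 9th (9th) — F## — is absent.

F##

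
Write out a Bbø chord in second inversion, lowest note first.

In root position, Bbø is B♭–D♭–F♭–A♭.
Second inversion puts the fifth (F♭) in the bass.

F♭ A♭ B♭ D♭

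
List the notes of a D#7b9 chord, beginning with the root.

D♯ – F𝄪 – A♯ – C♯ – E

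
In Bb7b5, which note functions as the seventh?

A♭

Bb7b5 is built on B♭; its 7th is a minor 7th above the root.
A seventh above B uses the letter A, and the minor 7th above B♭ is A♭.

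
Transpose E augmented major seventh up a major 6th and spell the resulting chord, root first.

C# E# G## B#

Transposed root: E → C# (major 6th up). So we spell C# augmented major seventh:
root → C#
3rd (major 3rd) → E#
5th (augmented 5th) → G##
7th (major 7th) → B#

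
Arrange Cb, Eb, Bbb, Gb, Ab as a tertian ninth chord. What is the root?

Ab

Arranged so that each adjacent pair is a third by letter name: Ab – Cb – Eb – Gb – Bbb.
The bottom of that stack, Ab, is the root (this is Ab minor seventh flat nine).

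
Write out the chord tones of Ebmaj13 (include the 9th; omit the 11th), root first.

Eb G Bb D F C

Ebmaj13 is a major thirteenth built on Eb.
Eb — root
G — major 3rd
Bb — perfect 5th
D — major 7th
F — major 9th
C — major 13th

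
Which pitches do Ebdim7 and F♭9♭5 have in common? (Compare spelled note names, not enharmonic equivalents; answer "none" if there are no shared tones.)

Gb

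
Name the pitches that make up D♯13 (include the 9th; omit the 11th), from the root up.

D♯13: dominant thirteenth on D#.
Root: D#
Major 3rd (3rd): F##
Perfect 5th (5th): A#
Minor 7th (7th): C#
Major 9th (9th): E#
Major 13th (13th): B#

D#, F##, A#, C#, E#, B#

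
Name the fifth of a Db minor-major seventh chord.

A-flat

Db minor-major seventh is built on D-flat; its 5th is a perfect 5th above the root.
A fifth above D uses the letter A, and the perfect 5th above D-flat is A-flat.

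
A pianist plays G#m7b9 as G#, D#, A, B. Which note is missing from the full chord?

G#m7b9 = G#, B, D#, F#, A. The voicing lacks the 7th (minor 7th), F#.

F#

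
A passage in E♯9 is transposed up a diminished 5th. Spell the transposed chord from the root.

B  D#  F#  A  C#

E# up a diminished 5th → B. New chord: B dominant ninth.
Root: B
Major 3rd (3rd): D#
Perfect 5th (5th): F#
Minor 7th (7th): A
Major 9th (9th): C#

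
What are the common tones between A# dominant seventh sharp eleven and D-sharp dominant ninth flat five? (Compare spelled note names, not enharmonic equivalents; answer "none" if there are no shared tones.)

E#

A# dominant seventh sharp eleven = A#, C##, E#, G#, D##.
D-sharp dominant ninth flat five = D#, F##, A, C#, E#.
Shared: E#.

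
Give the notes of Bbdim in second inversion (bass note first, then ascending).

In root position, Bbdim is Bb–Db–Fb.
Second inversion puts the fifth (Fb) in the bass.

Fb – Bb – Db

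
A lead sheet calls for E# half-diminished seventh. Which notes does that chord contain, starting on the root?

E-sharp, G-sharp, B, D-sharp

Root E-sharp, quality half-diminished seventh:
E-sharp — root
G-sharp — minor 3rd
B — diminished 5th
D-sharp — minor 7th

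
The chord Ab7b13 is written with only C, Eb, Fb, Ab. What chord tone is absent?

The full Ab7b13 chord is Ab, C, Eb, Gb, Fb.
Comparing with the voicing, the minor 7th (7th) — Gb — is absent.

Gb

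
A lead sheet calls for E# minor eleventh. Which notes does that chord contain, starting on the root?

E-sharp  G-sharp  B-sharp  D-sharp  F-double-sharp  A-sharp

E# minor eleventh is a minor eleventh built on E-sharp.
Root: E-sharp
Minor 3rd (3rd): G-sharp
Perfect 5th (5th): B-sharp
Minor 7th (7th): D-sharp
Major 9th (9th): F-double-sharp
Perfect 11th (11th): A-sharp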